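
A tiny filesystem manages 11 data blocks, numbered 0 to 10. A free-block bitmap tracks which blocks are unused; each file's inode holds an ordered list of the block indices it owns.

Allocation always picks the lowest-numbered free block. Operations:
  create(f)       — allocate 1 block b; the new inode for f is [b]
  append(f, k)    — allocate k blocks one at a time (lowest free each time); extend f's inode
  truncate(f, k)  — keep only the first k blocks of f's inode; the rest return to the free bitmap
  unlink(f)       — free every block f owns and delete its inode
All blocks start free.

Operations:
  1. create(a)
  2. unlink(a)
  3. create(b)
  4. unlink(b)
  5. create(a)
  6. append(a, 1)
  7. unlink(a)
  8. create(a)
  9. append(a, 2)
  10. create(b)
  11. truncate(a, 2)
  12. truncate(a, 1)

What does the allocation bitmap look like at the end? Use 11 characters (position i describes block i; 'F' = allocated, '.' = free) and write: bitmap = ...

after create(a) → a:[0]  free=[F..........]
after unlink(a) →   free=[...........]
after create(b) → b:[0]  free=[F..........]
after unlink(b) →   free=[...........]
after create(a) → a:[0]  free=[F..........]
after append(a, 1) → a:[0, 1]  free=[FF.........]
after unlink(a) →   free=[...........]
after create(a) → a:[0]  free=[F..........]
after append(a, 2) → a:[0, 1, 2]  free=[FFF........]
after create(b) → a:[0, 1, 2], b:[3]  free=[FFFF.......]
after truncate(a, 2) → a:[0, 1], b:[3]  free=[FF.F.......]
after truncate(a, 1) → a:[0], b:[3]  free=[F..F.......]

bitmap = F..F.......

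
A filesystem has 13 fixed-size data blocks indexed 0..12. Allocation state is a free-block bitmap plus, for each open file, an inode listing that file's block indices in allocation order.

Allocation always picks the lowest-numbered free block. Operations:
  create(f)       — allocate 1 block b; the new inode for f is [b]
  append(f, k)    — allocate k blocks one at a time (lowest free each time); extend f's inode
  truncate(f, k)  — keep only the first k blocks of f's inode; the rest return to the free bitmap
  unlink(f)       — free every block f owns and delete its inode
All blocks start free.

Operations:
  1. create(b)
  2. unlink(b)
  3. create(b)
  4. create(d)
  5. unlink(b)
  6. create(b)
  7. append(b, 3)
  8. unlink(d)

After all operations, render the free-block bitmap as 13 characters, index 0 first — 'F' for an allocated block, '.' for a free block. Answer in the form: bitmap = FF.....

  1. create(b)  ⇒  F............  {b→[0]}
  2. unlink(b)  ⇒  .............  {}
  3. create(b)  ⇒  F............  {b→[0]}
  4. create(d)  ⇒  FF...........  {b→[0]; d→[1]}
  5. unlink(b)  ⇒  .F...........  {d→[1]}
  6. create(b)  ⇒  FF...........  {b→[0]; d→[1]}
  7. append(b, 3)  ⇒  FFFFF........  {b→[0, 2, 3, 4]; d→[1]}
  8. unlink(d)  ⇒  F.FFF........  {b→[0, 2, 3, 4]}

bitmap = F.FFF........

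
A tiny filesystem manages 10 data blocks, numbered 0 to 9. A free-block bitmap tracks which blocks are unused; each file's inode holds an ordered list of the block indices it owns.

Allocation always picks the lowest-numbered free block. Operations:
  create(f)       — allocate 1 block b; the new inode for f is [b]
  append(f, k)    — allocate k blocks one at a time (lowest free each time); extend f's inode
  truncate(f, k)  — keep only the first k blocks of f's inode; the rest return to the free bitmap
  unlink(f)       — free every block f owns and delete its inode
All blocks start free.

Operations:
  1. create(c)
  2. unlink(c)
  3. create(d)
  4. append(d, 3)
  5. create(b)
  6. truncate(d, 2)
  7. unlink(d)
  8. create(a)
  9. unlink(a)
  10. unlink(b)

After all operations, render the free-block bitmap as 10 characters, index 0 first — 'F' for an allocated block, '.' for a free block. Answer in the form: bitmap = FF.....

bitmap = ..........

after create(c) → c:[0]  free=[F.........]
after unlink(c) →   free=[..........]
after create(d) → d:[0]  free=[F.........]
after append(d, 3) → d:[0, 1, 2, 3]  free=[FFFF......]
after create(b) → b:[4], d:[0, 1, 2, 3]  free=[FFFFF.....]
after truncate(d, 2) → b:[4], d:[0, 1]  free=[FF..F.....]
after unlink(d) → b:[4]  free=[....F.....]
after create(a) → a:[0], b:[4]  free=[F...F.....]
after unlink(a) → b:[4]  free=[....F.....]
after unlink(b) →   free=[..........]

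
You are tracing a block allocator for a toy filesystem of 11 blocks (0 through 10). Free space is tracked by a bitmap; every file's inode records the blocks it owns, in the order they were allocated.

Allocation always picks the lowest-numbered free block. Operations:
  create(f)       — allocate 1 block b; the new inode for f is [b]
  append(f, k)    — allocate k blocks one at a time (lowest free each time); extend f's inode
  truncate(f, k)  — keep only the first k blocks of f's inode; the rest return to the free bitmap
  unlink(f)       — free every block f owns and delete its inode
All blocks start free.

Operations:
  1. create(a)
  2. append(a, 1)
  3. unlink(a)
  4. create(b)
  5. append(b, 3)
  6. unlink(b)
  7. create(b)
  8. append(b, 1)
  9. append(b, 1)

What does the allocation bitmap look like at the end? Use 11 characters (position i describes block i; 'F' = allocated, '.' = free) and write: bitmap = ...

bitmap = FFF........

after create(a) → a:[0]  free=[F..........]
after append(a, 1) → a:[0, 1]  free=[FF.........]
after unlink(a) →   free=[...........]
after create(b) → b:[0]  free=[F..........]
after append(b, 3) → b:[0, 1, 2, 3]  free=[FFFF.......]
after unlink(b) →   free=[...........]
after create(b) → b:[0]  free=[F..........]
after append(b, 1) → b:[0, 1]  free=[FF.........]
after append(b, 1) → b:[0, 1, 2]  free=[FFF........]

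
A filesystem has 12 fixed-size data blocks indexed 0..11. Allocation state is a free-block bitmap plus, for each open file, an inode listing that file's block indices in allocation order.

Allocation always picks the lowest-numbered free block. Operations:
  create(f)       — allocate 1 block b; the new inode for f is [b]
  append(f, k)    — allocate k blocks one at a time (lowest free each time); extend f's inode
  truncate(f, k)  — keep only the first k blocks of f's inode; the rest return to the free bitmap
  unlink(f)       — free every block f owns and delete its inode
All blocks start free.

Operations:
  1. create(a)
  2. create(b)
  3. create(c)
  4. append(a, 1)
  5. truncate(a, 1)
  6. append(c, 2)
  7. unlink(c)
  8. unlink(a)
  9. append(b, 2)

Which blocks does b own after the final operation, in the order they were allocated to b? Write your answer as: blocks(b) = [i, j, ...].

  1. create(a)  ⇒  F...........  {a→[0]}
  2. create(b)  ⇒  FF..........  {a→[0]; b→[1]}
  3. create(c)  ⇒  FFF.........  {a→[0]; b→[1]; c→[2]}
  4. append(a, 1)  ⇒  FFFF........  {a→[0, 3]; b→[1]; c→[2]}
  5. truncate(a, 1)  ⇒  FFF.........  {a→[0]; b→[1]; c→[2]}
  6. append(c, 2)  ⇒  FFFFF.......  {a→[0]; b→[1]; c→[2, 3, 4]}
  7. unlink(c)  ⇒  FF..........  {a→[0]; b→[1]}
  8. unlink(a)  ⇒  .F..........  {b→[1]}
  9. append(b, 2)  ⇒  FFF.........  {b→[1, 0, 2]}

blocks(b) = [1, 0, 2]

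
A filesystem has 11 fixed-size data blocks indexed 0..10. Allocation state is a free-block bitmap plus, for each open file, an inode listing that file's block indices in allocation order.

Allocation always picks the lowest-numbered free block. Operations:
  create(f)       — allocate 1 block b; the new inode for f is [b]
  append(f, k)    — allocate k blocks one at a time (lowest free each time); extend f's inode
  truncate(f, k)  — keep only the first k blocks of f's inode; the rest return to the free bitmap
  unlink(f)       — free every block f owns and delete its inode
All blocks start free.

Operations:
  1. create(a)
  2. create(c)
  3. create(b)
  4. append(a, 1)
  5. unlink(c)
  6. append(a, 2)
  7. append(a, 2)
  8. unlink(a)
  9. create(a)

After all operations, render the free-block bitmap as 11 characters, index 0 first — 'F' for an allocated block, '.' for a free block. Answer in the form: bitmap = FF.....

bitmap = F.F........

after create(a) → a:[0]  free=[F..........]
after create(c) → a:[0], c:[1]  free=[FF.........]
after create(b) → a:[0], b:[2], c:[1]  free=[FFF........]
after append(a, 1) → a:[0, 3], b:[2], c:[1]  free=[FFFF.......]
after unlink(c) → a:[0, 3], b:[2]  free=[F.FF.......]
after append(a, 2) → a:[0, 3, 1, 4], b:[2]  free=[FFFFF......]
after append(a, 2) → a:[0, 3, 1, 4, 5, 6], b:[2]  free=[FFFFFFF....]
after unlink(a) → b:[2]  free=[..F........]
after create(a) → a:[0], b:[2]  free=[F.F........]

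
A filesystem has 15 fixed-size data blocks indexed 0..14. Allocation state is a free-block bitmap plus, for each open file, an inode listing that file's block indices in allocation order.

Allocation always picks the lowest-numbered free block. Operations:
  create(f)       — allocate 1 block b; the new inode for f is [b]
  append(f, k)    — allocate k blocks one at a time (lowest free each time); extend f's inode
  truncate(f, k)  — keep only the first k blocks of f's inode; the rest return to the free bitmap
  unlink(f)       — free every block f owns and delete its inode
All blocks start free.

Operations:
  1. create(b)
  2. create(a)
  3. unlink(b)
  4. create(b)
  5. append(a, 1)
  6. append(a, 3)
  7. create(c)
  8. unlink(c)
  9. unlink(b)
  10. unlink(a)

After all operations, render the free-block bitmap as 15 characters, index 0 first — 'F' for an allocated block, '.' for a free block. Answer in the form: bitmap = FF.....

create(b): bitmap=F.............. | b=[0]
create(a): bitmap=FF............. | a=[1] b=[0]
unlink(b): bitmap=.F............. | a=[1]
create(b): bitmap=FF............. | a=[1] b=[0]
append(a, 1): bitmap=FFF............ | a=[1, 2] b=[0]
append(a, 3): bitmap=FFFFFF......... | a=[1, 2, 3, 4, 5] b=[0]
create(c): bitmap=FFFFFFF........ | a=[1, 2, 3, 4, 5] b=[0] c=[6]
unlink(c): bitmap=FFFFFF......... | a=[1, 2, 3, 4, 5] b=[0]
unlink(b): bitmap=.FFFFF......... | a=[1, 2, 3, 4, 5]
unlink(a): bitmap=............... | 

bitmap = ...............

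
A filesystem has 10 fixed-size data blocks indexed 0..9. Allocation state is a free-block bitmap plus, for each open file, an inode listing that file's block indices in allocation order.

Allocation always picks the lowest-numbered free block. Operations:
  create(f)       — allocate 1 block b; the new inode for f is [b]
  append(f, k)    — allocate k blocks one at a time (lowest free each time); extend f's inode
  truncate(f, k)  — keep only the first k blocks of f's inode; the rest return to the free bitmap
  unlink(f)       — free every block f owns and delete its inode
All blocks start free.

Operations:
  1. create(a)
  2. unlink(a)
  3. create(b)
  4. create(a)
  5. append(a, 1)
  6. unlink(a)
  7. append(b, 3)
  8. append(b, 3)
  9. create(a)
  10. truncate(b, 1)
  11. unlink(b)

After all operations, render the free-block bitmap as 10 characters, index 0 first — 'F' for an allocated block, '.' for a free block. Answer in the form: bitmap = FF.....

[1] create(a) — a=0 (map F.........)
[2] unlink(a) —  (map ..........)
[3] create(b) — b=0 (map F.........)
[4] create(a) — a=1 b=0 (map FF........)
[5] append(a, 1) — a=1,2 b=0 (map FFF.......)
[6] unlink(a) — b=0 (map F.........)
[7] append(b, 3) — b=0,1,2,3 (map FFFF......)
[8] append(b, 3) — b=0,1,2,3,4,5,6 (map FFFFFFF...)
[9] create(a) — a=7 b=0,1,2,3,4,5,6 (map FFFFFFFF..)
[10] truncate(b, 1) — a=7 b=0 (map F......F..)
[11] unlink(b) — a=7 (map .......F..)

bitmap = .......F..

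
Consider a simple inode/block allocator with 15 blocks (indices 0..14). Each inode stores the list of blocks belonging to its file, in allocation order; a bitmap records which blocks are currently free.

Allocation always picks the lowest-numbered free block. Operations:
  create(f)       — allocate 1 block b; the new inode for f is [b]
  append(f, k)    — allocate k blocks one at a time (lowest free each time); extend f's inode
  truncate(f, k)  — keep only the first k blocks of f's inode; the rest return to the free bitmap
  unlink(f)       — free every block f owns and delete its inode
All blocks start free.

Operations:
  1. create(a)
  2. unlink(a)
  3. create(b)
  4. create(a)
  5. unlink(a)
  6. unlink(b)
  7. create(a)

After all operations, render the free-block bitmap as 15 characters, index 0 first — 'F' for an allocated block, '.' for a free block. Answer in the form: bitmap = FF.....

bitmap = F..............

create(a): bitmap=F.............. | a=[0]
unlink(a): bitmap=............... | 
create(b): bitmap=F.............. | b=[0]
create(a): bitmap=FF............. | a=[1] b=[0]
unlink(a): bitmap=F.............. | b=[0]
unlink(b): bitmap=............... | 
create(a): bitmap=F.............. | a=[0]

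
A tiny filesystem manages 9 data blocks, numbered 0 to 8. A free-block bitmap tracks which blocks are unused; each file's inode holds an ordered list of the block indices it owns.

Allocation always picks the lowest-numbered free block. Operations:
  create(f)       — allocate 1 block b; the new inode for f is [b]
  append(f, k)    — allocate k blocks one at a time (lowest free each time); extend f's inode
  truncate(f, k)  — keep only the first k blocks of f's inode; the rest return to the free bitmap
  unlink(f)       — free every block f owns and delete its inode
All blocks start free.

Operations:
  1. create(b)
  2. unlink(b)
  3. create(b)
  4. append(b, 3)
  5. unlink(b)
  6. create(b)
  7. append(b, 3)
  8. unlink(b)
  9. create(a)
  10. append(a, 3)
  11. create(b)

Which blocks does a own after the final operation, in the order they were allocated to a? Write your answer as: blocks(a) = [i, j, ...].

blocks(a) = [0, 1, 2, 3]

after create(b) → b:[0]  free=[F........]
after unlink(b) →   free=[.........]
after create(b) → b:[0]  free=[F........]
after append(b, 3) → b:[0, 1, 2, 3]  free=[FFFF.....]
after unlink(b) →   free=[.........]
after create(b) → b:[0]  free=[F........]
after append(b, 3) → b:[0, 1, 2, 3]  free=[FFFF.....]
after unlink(b) →   free=[.........]
after create(a) → a:[0]  free=[F........]
after append(a, 3) → a:[0, 1, 2, 3]  free=[FFFF.....]
after create(b) → a:[0, 1, 2, 3], b:[4]  free=[FFFFF....]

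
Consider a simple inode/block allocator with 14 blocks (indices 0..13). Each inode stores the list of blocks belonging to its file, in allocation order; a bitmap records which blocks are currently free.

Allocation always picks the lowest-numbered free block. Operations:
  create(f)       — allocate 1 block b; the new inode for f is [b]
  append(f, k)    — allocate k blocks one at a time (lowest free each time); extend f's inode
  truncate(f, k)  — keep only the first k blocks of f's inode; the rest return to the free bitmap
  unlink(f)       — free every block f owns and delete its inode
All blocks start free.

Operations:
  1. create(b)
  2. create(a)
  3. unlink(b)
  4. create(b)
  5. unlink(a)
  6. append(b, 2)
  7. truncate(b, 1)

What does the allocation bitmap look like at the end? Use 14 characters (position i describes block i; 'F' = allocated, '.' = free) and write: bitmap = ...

[1] create(b) — b=0 (map F.............)
[2] create(a) — a=1 b=0 (map FF............)
[3] unlink(b) — a=1 (map .F............)
[4] create(b) — a=1 b=0 (map FF............)
[5] unlink(a) — b=0 (map F.............)
[6] append(b, 2) — b=0,1,2 (map FFF...........)
[7] truncate(b, 1) — b=0 (map F.............)

bitmap = F.............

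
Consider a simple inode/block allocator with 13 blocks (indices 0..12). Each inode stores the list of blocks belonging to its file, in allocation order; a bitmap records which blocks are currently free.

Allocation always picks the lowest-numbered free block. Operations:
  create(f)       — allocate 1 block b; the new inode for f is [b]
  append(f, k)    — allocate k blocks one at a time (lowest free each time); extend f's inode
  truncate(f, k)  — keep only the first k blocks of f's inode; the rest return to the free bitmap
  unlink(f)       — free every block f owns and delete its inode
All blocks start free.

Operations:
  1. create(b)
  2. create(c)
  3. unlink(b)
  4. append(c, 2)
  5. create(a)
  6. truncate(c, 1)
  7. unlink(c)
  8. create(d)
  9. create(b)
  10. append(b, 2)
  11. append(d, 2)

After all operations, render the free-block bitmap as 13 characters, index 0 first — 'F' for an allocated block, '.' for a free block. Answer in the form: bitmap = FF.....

after create(b) → b:[0]  free=[F............]
after create(c) → b:[0], c:[1]  free=[FF...........]
after unlink(b) → c:[1]  free=[.F...........]
after append(c, 2) → c:[1, 0, 2]  free=[FFF..........]
after create(a) → a:[3], c:[1, 0, 2]  free=[FFFF.........]
after truncate(c, 1) → a:[3], c:[1]  free=[.F.F.........]
after unlink(c) → a:[3]  free=[...F.........]
after create(d) → a:[3], d:[0]  free=[F..F.........]
after create(b) → a:[3], b:[1], d:[0]  free=[FF.F.........]
after append(b, 2) → a:[3], b:[1, 2, 4], d:[0]  free=[FFFFF........]
after append(d, 2) → a:[3], b:[1, 2, 4], d:[0, 5, 6]  free=[FFFFFFF......]

bitmap = FFFFFFF......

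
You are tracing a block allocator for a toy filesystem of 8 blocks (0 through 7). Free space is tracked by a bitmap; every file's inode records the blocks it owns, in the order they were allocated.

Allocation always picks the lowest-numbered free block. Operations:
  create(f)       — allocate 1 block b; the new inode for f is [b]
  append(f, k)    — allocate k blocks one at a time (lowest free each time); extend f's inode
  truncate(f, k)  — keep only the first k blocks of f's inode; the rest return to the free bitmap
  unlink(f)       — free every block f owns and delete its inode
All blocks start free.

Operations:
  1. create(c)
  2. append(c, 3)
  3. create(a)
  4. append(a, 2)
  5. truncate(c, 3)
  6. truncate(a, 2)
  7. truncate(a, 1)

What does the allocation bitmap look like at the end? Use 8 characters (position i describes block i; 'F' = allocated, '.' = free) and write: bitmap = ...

bitmap = FFF.F...

[1] create(c) — c=0 (map F.......)
[2] append(c, 3) — c=0,1,2,3 (map FFFF....)
[3] create(a) — a=4 c=0,1,2,3 (map FFFFF...)
[4] append(a, 2) — a=4,5,6 c=0,1,2,3 (map FFFFFFF.)
[5] truncate(c, 3) — a=4,5,6 c=0,1,2 (map FFF.FFF.)
[6] truncate(a, 2) — a=4,5 c=0,1,2 (map FFF.FF..)
[7] truncate(a, 1) — a=4 c=0,1,2 (map FFF.F...)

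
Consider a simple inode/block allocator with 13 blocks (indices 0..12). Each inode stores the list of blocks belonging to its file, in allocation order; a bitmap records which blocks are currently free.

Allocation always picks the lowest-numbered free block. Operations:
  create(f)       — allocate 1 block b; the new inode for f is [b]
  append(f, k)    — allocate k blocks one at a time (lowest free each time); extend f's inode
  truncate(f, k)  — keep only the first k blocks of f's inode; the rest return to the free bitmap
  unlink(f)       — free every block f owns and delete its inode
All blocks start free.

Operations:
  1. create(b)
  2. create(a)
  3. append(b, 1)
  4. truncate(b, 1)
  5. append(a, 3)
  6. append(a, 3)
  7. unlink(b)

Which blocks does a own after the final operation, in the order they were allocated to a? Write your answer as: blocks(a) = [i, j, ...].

blocks(a) = [1, 2, 3, 4, 5, 6, 7]

create(b): bitmap=F............ | b=[0]
create(a): bitmap=FF........... | a=[1] b=[0]
append(b, 1): bitmap=FFF.......... | a=[1] b=[0, 2]
truncate(b, 1): bitmap=FF........... | a=[1] b=[0]
append(a, 3): bitmap=FFFFF........ | a=[1, 2, 3, 4] b=[0]
append(a, 3): bitmap=FFFFFFFF..... | a=[1, 2, 3, 4, 5, 6, 7] b=[0]
unlink(b): bitmap=.FFFFFFF..... | a=[1, 2, 3, 4, 5, 6, 7]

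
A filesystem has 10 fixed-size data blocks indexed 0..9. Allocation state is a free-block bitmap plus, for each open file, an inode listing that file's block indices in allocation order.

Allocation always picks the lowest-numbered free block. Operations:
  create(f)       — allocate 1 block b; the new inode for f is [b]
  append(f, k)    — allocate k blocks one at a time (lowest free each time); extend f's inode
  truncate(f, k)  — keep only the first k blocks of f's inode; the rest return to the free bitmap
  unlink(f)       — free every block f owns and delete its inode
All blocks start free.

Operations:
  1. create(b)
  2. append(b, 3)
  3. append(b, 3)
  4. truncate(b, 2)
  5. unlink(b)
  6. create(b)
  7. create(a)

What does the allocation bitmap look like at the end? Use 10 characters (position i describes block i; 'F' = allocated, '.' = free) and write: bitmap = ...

after create(b) → b:[0]  free=[F.........]
after append(b, 3) → b:[0, 1, 2, 3]  free=[FFFF......]
after append(b, 3) → b:[0, 1, 2, 3, 4, 5, 6]  free=[FFFFFFF...]
after truncate(b, 2) → b:[0, 1]  free=[FF........]
after unlink(b) →   free=[..........]
after create(b) → b:[0]  free=[F.........]
after create(a) → a:[1], b:[0]  free=[FF........]

bitmap = FF........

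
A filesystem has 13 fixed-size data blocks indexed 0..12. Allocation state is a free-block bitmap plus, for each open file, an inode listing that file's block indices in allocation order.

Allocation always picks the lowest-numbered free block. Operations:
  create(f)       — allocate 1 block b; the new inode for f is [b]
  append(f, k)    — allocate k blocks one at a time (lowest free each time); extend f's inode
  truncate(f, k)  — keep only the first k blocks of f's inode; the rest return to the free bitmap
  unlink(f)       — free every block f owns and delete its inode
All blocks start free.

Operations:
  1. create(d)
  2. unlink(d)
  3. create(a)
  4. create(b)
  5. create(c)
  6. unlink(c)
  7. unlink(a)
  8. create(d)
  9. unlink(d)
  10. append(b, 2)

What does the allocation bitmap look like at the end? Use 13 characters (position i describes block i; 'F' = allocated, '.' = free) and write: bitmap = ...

bitmap = FFF..........

after create(d) → d:[0]  free=[F............]
after unlink(d) →   free=[.............]
after create(a) → a:[0]  free=[F............]
after create(b) → a:[0], b:[1]  free=[FF...........]
after create(c) → a:[0], b:[1], c:[2]  free=[FFF..........]
after unlink(c) → a:[0], b:[1]  free=[FF...........]
after unlink(a) → b:[1]  free=[.F...........]
after create(d) → b:[1], d:[0]  free=[FF...........]
after unlink(d) → b:[1]  free=[.F...........]
after append(b, 2) → b:[1, 0, 2]  free=[FFF..........]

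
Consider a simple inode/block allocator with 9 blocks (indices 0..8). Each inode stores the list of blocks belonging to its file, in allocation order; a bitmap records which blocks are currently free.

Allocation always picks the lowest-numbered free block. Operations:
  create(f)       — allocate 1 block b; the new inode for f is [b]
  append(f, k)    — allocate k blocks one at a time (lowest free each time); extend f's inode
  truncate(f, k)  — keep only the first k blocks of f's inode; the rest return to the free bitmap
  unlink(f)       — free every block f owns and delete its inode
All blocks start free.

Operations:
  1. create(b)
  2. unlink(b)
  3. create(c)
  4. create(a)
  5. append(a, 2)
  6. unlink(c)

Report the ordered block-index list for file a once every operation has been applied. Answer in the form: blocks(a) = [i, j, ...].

after create(b) → b:[0]  free=[F........]
after unlink(b) →   free=[.........]
after create(c) → c:[0]  free=[F........]
after create(a) → a:[1], c:[0]  free=[FF.......]
after append(a, 2) → a:[1, 2, 3], c:[0]  free=[FFFF.....]
after unlink(c) → a:[1, 2, 3]  free=[.FFF.....]

blocks(a) = [1, 2, 3]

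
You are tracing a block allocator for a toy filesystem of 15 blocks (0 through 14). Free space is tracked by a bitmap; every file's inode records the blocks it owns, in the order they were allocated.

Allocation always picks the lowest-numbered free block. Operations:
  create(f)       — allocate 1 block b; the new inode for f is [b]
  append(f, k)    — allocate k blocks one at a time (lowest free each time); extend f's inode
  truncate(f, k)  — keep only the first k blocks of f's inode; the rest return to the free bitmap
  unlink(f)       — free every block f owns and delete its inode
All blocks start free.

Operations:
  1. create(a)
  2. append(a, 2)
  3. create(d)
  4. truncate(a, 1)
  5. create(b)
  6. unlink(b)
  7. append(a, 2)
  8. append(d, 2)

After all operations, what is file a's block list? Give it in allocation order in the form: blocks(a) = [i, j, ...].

[1] create(a) — a=0 (map F..............)
[2] append(a, 2) — a=0,1,2 (map FFF............)
[3] create(d) — a=0,1,2 d=3 (map FFFF...........)
[4] truncate(a, 1) — a=0 d=3 (map F..F...........)
[5] create(b) — a=0 b=1 d=3 (map FF.F...........)
[6] unlink(b) — a=0 d=3 (map F..F...........)
[7] append(a, 2) — a=0,1,2 d=3 (map FFFF...........)
[8] append(d, 2) — a=0,1,2 d=3,4,5 (map FFFFFF.........)

blocks(a) = [0, 1, 2]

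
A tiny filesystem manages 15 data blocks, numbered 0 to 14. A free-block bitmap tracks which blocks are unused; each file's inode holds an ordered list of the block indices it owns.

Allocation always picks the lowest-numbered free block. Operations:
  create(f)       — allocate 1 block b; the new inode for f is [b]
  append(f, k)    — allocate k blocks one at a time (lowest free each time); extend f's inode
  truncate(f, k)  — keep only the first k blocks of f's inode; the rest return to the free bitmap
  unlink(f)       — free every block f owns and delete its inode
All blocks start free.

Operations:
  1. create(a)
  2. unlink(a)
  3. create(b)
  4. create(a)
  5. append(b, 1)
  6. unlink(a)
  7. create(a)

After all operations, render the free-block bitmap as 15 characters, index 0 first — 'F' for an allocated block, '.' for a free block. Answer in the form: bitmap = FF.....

after create(a) → a:[0]  free=[F..............]
after unlink(a) →   free=[...............]
after create(b) → b:[0]  free=[F..............]
after create(a) → a:[1], b:[0]  free=[FF.............]
after append(b, 1) → a:[1], b:[0, 2]  free=[FFF............]
after unlink(a) → b:[0, 2]  free=[F.F............]
after create(a) → a:[1], b:[0, 2]  free=[FFF............]

bitmap = FFF............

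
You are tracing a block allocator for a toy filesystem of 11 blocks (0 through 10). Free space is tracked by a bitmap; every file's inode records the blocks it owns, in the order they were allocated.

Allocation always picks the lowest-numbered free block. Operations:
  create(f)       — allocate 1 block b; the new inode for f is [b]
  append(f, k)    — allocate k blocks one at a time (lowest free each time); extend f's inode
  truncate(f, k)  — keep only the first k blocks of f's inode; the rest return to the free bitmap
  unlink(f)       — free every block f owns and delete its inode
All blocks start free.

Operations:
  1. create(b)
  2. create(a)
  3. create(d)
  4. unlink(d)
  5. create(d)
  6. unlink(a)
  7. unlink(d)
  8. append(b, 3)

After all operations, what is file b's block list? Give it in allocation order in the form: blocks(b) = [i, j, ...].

blocks(b) = [0, 1, 2, 3]

[1] create(b) — b=0 (map F..........)
[2] create(a) — a=1 b=0 (map FF.........)
[3] create(d) — a=1 b=0 d=2 (map FFF........)
[4] unlink(d) — a=1 b=0 (map FF.........)
[5] create(d) — a=1 b=0 d=2 (map FFF........)
[6] unlink(a) — b=0 d=2 (map F.F........)
[7] unlink(d) — b=0 (map F..........)
[8] append(b, 3) — b=0,1,2,3 (map FFFF.......)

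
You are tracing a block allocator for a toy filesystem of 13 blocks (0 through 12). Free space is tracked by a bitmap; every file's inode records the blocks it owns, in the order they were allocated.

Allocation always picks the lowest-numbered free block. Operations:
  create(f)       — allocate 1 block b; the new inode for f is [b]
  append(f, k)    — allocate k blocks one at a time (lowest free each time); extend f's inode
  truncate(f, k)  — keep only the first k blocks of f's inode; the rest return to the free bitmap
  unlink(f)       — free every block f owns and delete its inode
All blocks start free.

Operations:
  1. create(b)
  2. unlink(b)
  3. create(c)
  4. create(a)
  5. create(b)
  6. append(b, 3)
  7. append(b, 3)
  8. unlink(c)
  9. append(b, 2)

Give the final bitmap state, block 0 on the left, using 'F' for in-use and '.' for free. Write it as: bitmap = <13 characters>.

bitmap = FFFFFFFFFF...

[1] create(b) — b=0 (map F............)
[2] unlink(b) —  (map .............)
[3] create(c) — c=0 (map F............)
[4] create(a) — a=1 c=0 (map FF...........)
[5] create(b) — a=1 b=2 c=0 (map FFF..........)
[6] append(b, 3) — a=1 b=2,3,4,5 c=0 (map FFFFFF.......)
[7] append(b, 3) — a=1 b=2,3,4,5,6,7,8 c=0 (map FFFFFFFFF....)
[8] unlink(c) — a=1 b=2,3,4,5,6,7,8 (map .FFFFFFFF....)
[9] append(b, 2) — a=1 b=2,3,4,5,6,7,8,0,9 (map FFFFFFFFFF...)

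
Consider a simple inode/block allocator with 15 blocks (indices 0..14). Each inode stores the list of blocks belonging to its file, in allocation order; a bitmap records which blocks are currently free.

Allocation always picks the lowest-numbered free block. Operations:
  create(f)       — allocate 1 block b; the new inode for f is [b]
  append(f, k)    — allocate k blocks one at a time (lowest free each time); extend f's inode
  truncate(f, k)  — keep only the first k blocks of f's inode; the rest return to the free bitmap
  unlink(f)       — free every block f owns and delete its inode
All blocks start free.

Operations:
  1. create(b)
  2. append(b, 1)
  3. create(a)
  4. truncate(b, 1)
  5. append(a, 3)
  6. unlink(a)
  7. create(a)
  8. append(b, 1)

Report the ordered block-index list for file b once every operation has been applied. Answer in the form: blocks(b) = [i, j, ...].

after create(b) → b:[0]  free=[F..............]
after append(b, 1) → b:[0, 1]  free=[FF.............]
after create(a) → a:[2], b:[0, 1]  free=[FFF............]
after truncate(b, 1) → a:[2], b:[0]  free=[F.F............]
after append(a, 3) → a:[2, 1, 3, 4], b:[0]  free=[FFFFF..........]
after unlink(a) → b:[0]  free=[F..............]
after create(a) → a:[1], b:[0]  free=[FF.............]
after append(b, 1) → a:[1], b:[0, 2]  free=[FFF............]

blocks(b) = [0, 2]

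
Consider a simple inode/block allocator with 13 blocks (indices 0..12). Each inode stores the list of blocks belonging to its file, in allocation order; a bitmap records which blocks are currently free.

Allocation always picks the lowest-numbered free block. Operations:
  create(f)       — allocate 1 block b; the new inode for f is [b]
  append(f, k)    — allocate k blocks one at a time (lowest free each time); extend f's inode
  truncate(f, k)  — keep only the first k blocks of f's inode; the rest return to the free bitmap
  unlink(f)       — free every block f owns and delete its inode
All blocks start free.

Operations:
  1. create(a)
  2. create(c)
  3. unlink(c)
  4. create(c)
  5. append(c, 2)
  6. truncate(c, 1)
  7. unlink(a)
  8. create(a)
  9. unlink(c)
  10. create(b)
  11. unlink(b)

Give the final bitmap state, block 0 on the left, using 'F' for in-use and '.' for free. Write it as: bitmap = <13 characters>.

[1] create(a) — a=0 (map F............)
[2] create(c) — a=0 c=1 (map FF...........)
[3] unlink(c) — a=0 (map F............)
[4] create(c) — a=0 c=1 (map FF...........)
[5] append(c, 2) — a=0 c=1,2,3 (map FFFF.........)
[6] truncate(c, 1) — a=0 c=1 (map FF...........)
[7] unlink(a) — c=1 (map .F...........)
[8] create(a) — a=0 c=1 (map FF...........)
[9] unlink(c) — a=0 (map F............)
[10] create(b) — a=0 b=1 (map FF...........)
[11] unlink(b) — a=0 (map F............)

bitmap = F............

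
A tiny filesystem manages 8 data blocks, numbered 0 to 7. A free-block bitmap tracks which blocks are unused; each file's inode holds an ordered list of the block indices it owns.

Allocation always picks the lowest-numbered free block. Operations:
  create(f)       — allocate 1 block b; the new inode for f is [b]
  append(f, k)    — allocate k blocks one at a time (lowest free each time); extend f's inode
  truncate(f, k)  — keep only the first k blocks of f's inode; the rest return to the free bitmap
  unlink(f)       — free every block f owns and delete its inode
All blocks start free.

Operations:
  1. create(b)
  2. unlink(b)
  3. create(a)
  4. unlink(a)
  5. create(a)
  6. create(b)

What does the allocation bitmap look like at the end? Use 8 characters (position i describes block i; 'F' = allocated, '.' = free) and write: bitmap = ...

  1. create(b)  ⇒  F.......  {b→[0]}
  2. unlink(b)  ⇒  ........  {}
  3. create(a)  ⇒  F.......  {a→[0]}
  4. unlink(a)  ⇒  ........  {}
  5. create(a)  ⇒  F.......  {a→[0]}
  6. create(b)  ⇒  FF......  {a→[0]; b→[1]}

bitmap = FF......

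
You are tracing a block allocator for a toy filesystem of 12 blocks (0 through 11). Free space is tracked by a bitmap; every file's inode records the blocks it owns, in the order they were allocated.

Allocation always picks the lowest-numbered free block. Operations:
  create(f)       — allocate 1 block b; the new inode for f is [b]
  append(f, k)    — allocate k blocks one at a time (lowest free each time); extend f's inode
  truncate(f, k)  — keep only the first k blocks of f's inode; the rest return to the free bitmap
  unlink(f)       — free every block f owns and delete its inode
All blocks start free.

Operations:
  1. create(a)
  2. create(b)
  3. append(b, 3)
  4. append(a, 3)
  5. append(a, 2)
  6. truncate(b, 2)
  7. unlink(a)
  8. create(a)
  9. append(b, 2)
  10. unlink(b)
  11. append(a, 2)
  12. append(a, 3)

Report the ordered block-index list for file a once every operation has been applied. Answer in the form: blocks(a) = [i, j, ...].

after create(a) → a:[0]  free=[F...........]
after create(b) → a:[0], b:[1]  free=[FF..........]
after append(b, 3) → a:[0], b:[1, 2, 3, 4]  free=[FFFFF.......]
after append(a, 3) → a:[0, 5, 6, 7], b:[1, 2, 3, 4]  free=[FFFFFFFF....]
after append(a, 2) → a:[0, 5, 6, 7, 8, 9], b:[1, 2, 3, 4]  free=[FFFFFFFFFF..]
after truncate(b, 2) → a:[0, 5, 6, 7, 8, 9], b:[1, 2]  free=[FFF..FFFFF..]
after unlink(a) → b:[1, 2]  free=[.FF.........]
after create(a) → a:[0], b:[1, 2]  free=[FFF.........]
after append(b, 2) → a:[0], b:[1, 2, 3, 4]  free=[FFFFF.......]
after unlink(b) → a:[0]  free=[F...........]
after append(a, 2) → a:[0, 1, 2]  free=[FFF.........]
after append(a, 3) → a:[0, 1, 2, 3, 4, 5]  free=[FFFFFF......]

blocks(a) = [0, 1, 2, 3, 4, 5]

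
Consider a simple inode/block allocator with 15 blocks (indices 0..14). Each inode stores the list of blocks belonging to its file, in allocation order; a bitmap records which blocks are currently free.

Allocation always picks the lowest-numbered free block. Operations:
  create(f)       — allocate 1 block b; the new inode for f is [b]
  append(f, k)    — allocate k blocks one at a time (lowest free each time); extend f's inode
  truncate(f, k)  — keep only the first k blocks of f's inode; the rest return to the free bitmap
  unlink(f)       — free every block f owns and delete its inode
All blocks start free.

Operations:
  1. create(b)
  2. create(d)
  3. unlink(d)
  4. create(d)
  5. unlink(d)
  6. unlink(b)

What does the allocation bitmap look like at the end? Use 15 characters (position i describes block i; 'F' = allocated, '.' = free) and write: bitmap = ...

create(b): bitmap=F.............. | b=[0]
create(d): bitmap=FF............. | b=[0] d=[1]
unlink(d): bitmap=F.............. | b=[0]
create(d): bitmap=FF............. | b=[0] d=[1]
unlink(d): bitmap=F.............. | b=[0]
unlink(b): bitmap=............... | 

bitmap = ...............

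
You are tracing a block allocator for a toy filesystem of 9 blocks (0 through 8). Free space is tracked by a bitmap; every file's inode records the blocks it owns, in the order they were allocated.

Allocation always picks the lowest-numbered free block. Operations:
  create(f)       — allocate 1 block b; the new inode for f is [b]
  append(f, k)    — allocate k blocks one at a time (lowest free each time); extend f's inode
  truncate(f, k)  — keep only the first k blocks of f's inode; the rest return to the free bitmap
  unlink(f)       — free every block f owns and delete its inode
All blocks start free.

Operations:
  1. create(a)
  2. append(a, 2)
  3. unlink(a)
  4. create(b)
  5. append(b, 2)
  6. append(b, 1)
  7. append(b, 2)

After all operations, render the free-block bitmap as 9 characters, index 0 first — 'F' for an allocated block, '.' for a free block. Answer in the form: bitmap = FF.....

  1. create(a)  ⇒  F........  {a→[0]}
  2. append(a, 2)  ⇒  FFF......  {a→[0, 1, 2]}
  3. unlink(a)  ⇒  .........  {}
  4. create(b)  ⇒  F........  {b→[0]}
  5. append(b, 2)  ⇒  FFF......  {b→[0, 1, 2]}
  6. append(b, 1)  ⇒  FFFF.....  {b→[0, 1, 2, 3]}
  7. append(b, 2)  ⇒  FFFFFF...  {b→[0, 1, 2, 3, 4, 5]}

bitmap = FFFFFF...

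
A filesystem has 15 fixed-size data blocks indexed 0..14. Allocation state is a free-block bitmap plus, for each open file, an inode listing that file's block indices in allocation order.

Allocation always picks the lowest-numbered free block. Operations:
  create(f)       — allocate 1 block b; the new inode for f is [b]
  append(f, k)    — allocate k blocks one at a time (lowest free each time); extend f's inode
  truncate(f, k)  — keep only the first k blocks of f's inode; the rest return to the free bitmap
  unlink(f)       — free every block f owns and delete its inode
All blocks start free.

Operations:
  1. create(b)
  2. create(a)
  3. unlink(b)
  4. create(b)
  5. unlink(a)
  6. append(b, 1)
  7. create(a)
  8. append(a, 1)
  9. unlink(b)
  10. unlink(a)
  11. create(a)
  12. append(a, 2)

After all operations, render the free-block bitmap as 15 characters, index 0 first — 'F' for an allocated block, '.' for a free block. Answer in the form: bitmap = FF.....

bitmap = FFF............

after create(b) → b:[0]  free=[F..............]
after create(a) → a:[1], b:[0]  free=[FF.............]
after unlink(b) → a:[1]  free=[.F.............]
after create(b) → a:[1], b:[0]  free=[FF.............]
after unlink(a) → b:[0]  free=[F..............]
after append(b, 1) → b:[0, 1]  free=[FF.............]
after create(a) → a:[2], b:[0, 1]  free=[FFF............]
after append(a, 1) → a:[2, 3], b:[0, 1]  free=[FFFF...........]
after unlink(b) → a:[2, 3]  free=[..FF...........]
after unlink(a) →   free=[...............]
after create(a) → a:[0]  free=[F..............]
after append(a, 2) → a:[0, 1, 2]  free=[FFF............]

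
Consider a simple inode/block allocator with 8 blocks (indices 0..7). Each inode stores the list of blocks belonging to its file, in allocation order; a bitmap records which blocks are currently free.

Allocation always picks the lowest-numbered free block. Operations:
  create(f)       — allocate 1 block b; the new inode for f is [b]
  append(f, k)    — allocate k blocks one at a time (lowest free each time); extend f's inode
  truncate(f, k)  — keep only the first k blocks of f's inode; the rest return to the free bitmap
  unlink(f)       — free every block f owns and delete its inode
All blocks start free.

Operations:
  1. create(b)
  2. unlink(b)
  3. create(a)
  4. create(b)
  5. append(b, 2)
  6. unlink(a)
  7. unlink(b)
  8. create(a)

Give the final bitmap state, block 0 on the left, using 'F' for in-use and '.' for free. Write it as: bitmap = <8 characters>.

bitmap = F.......

after create(b) → b:[0]  free=[F.......]
after unlink(b) →   free=[........]
after create(a) → a:[0]  free=[F.......]
after create(b) → a:[0], b:[1]  free=[FF......]
after append(b, 2) → a:[0], b:[1, 2, 3]  free=[FFFF....]
after unlink(a) → b:[1, 2, 3]  free=[.FFF....]
after unlink(b) →   free=[........]
after create(a) → a:[0]  free=[F.......]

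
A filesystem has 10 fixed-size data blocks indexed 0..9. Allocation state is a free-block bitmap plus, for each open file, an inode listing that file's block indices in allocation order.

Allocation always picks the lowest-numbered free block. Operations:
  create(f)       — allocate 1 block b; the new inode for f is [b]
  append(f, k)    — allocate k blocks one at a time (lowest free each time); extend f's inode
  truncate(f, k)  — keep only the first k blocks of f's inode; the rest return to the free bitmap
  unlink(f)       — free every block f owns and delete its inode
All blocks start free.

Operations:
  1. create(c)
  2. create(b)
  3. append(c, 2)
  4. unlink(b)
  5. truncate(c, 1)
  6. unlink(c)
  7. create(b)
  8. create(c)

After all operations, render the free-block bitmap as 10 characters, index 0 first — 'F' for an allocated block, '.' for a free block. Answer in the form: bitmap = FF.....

[1] create(c) — c=0 (map F.........)
[2] create(b) — b=1 c=0 (map FF........)
[3] append(c, 2) — b=1 c=0,2,3 (map FFFF......)
[4] unlink(b) — c=0,2,3 (map F.FF......)
[5] truncate(c, 1) — c=0 (map F.........)
[6] unlink(c) —  (map ..........)
[7] create(b) — b=0 (map F.........)
[8] create(c) — b=0 c=1 (map FF........)

bitmap = FF........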